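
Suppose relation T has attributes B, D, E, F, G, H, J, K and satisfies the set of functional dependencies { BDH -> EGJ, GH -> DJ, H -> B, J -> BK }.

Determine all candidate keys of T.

DFH, FGH

Attributes F, H never appear on any right-hand side, so every candidate key must contain {F, H}.
{F, H}⁺ = {B, F, H}, which is not all of the schema, so we must add further attributes.
{D, F, H}⁺: H→B adds B; BDH→EGJ adds E, G, J; J→BK adds K → {B, D, E, F, G, H, J, K}. Minimal: {F, H}⁺ = {B, F, H}; {D, H}⁺ = {B, D, E, G, H, J, K}; {D, F}⁺ = {D, F} — none reach the full schema.
{F, G, H}⁺: GH→DJ adds D, J; H→B adds B; J→BK adds K; BDH→EGJ adds E → {B, D, E, F, G, H, J, K}. Minimal: {G, H}⁺ = {B, D, E, G, H, J, K}; {F, H}⁺ = {B, F, H}; {F, G}⁺ = {F, G} — none reach the full schema.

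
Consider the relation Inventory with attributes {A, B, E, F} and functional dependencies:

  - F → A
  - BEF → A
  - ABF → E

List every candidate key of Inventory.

Attributes B, F never appear on any right-hand side, so every candidate key must contain {B, F}.
{B, F}⁺ = {A, B, E, F}, which is all of the schema, so {B, F} is the only candidate key.

{B, F}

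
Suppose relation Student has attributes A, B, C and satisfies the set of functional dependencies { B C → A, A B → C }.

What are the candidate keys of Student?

(A, B), (B, C)

Attribute B never appears on the right-hand side of any dependency, so B must belong to every candidate key.
{B}⁺ = {B}, which is not all of the schema, so we must add further attributes.
{A, B}⁺: AB→C adds C → {A, B, C}. Minimal: {B}⁺ = {B}; {A}⁺ = {A} — none reach the full schema.
{B, C}⁺: BC→A adds A → {A, B, C}. Minimal: {C}⁺ = {C}; {B}⁺ = {B} — none reach the full schema.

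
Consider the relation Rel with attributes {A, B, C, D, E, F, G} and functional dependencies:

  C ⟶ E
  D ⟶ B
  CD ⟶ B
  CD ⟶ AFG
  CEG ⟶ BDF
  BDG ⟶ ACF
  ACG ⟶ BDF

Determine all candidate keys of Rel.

{C, D}⁺: C→E adds E; D→B adds B; CD→AFG adds A, F, G → {A, B, C, D, E, F, G}.
{C, G}⁺: C→E adds E; CEG→BDF adds B, D, F; BDG→ACF adds A → {A, B, C, D, E, F, G}.
{D, G}⁺: D→B adds B; BDG→ACF adds A, C, F; C→E adds E → {A, B, C, D, E, F, G}.

{C, D}, {C, G}, {D, G}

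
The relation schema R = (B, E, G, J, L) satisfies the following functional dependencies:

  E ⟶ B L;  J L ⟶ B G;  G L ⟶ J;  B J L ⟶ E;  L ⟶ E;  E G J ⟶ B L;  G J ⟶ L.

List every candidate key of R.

{E, G}⁺: E→BL adds B, L; GL→J adds J → {B, E, G, J, L}. Minimal: {G}⁺ = {G}; {E}⁺ = {B, E, L} — none reach the full schema.
{E, J}⁺: E→BL adds B, L; JL→BG adds G → {B, E, G, J, L}. Minimal: {J}⁺ = {J}; {E}⁺ = {B, E, L} — none reach the full schema.
{G, J}⁺: GJ→L adds L; JL→BG adds B; BJL→E adds E → {B, E, G, J, L}. Minimal: {J}⁺ = {J}; {G}⁺ = {G} — none reach the full schema.
{G, L}⁺: GL→J adds J; L→E adds E; EGJ→BL adds B → {B, E, G, J, L}. Minimal: {L}⁺ = {B, E, L}; {G}⁺ = {G} — none reach the full schema.
{J, L}⁺: JL→BG adds B, G; BJL→E adds E → {B, E, G, J, L}. Minimal: {L}⁺ = {B, E, L}; {J}⁺ = {J} — none reach the full schema.

EG; EJ; GJ; GL; JL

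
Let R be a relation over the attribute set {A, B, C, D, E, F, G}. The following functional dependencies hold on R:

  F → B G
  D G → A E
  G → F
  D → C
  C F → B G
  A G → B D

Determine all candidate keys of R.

{A, F}⁺: F→BG adds B, G; AG→BD adds D; DG→AE adds E; D→C adds C → {A, B, C, D, E, F, G}. Minimal: {F}⁺ = {B, F, G}; {A}⁺ = {A} — none reach the full schema.
{A, G}⁺: G→F adds F; AG→BD adds B, D; DG→AE adds E; D→C adds C → {A, B, C, D, E, F, G}. Minimal: {G}⁺ = {B, F, G}; {A}⁺ = {A} — none reach the full schema.
{D, F}⁺: F→BG adds B, G; DG→AE adds A, E; D→C adds C → {A, B, C, D, E, F, G}. Minimal: {F}⁺ = {B, F, G}; {D}⁺ = {C, D} — none reach the full schema.
{D, G}⁺: DG→AE adds A, E; G→F adds F; D→C adds C; CF→BG adds B → {A, B, C, D, E, F, G}. Minimal: {G}⁺ = {B, F, G}; {D}⁺ = {C, D} — none reach the full schema.
Any other superkey contains one of these as a subset, so there are no further candidate keys.

{A, F}, {A, G}, {D, F}, {D, G}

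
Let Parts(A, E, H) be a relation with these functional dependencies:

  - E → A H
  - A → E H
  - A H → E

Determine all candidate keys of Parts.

{A}⁺: A→EH adds E, H → {A, E, H}.
{E}⁺: E→AH adds A, H → {A, E, H}.

A, E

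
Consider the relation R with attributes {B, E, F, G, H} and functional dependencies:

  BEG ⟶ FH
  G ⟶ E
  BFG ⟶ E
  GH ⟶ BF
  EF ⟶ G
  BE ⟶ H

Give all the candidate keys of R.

(B, G); (G, H); (B, E, F); (E, F, H)

{B, G}⁺: G→E adds E; BE→H adds H; BEG→FH adds F → {B, E, F, G, H}. Minimal: {G}⁺ = {E, G}; {B}⁺ = {B} — none reach the full schema.
{G, H}⁺: G→E adds E; GH→BF adds B, F → {B, E, F, G, H}. Minimal: {H}⁺ = {H}; {G}⁺ = {E, G} — none reach the full schema.
{B, E, F}⁺: EF→G adds G; BE→H adds H → {B, E, F, G, H}. Minimal: {E, F}⁺ = {E, F, G}; {B, F}⁺ = {B, F}; {B, E}⁺ = {B, E, H} — none reach the full schema.
{E, F, H}⁺: EF→G adds G; GH→BF adds B → {B, E, F, G, H}. Minimal: {F, H}⁺ = {F, H}; {E, H}⁺ = {E, H}; {E, F}⁺ = {E, F, G} — none reach the full schema.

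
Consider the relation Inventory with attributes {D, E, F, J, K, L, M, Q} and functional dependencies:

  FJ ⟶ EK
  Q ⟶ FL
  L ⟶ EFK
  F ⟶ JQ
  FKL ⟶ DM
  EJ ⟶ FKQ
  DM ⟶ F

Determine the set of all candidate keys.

{F}; {L}; {Q}; {D, M}; {E, J}

{F}⁺: F→JQ adds J, Q; FJ→EK adds E, K; Q→FL adds L; FKL→DM adds D, M → {D, E, F, J, K, L, M, Q}.
{L}⁺: L→EFK adds E, F, K; F→JQ adds J, Q; FKL→DM adds D, M → {D, E, F, J, K, L, M, Q}.
{Q}⁺: Q→FL adds F, L; L→EFK adds E, K; F→JQ adds J; FKL→DM adds D, M → {D, E, F, J, K, L, M, Q}.
{D, M}⁺: DM→F adds F; F→JQ adds J, Q; FJ→EK adds E, K; Q→FL adds L → {D, E, F, J, K, L, M, Q}. Minimal: {M}⁺ = {M}; {D}⁺ = {D} — none reach the full schema.
{E, J}⁺: EJ→FKQ adds F, K, Q; Q→FL adds L; FKL→DM adds D, M → {D, E, F, J, K, L, M, Q}. Minimal: {J}⁺ = {J}; {E}⁺ = {E} — none reach the full schema.
Any other superkey contains one of these as a subset, so there are no further candidate keys.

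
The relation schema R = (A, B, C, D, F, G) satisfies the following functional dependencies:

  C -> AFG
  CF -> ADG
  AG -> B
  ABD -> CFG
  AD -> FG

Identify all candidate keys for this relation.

(C), (A, D)

{C}⁺: C→AFG adds A, F, G; CF→ADG adds D; AG→B adds B → {A, B, C, D, F, G}.
{A, D}⁺: AD→FG adds F, G; AG→B adds B; ABD→CFG adds C → {A, B, C, D, F, G}. Minimal: {D}⁺ = {D}; {A}⁺ = {A} — none reach the full schema.
Any other superkey contains one of these as a subset, so there are no further candidate keys.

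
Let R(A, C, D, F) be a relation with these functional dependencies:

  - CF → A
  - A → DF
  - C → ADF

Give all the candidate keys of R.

{C}

Attribute C never appears on the right-hand side of any dependency, so C must belong to every candidate key.
{C}⁺ = {A, C, D, F}, which is all of the schema, so {C} is the only candidate key.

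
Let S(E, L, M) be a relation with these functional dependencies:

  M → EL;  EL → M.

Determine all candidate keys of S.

{M}; {E, L}

{M}⁺: M→EL adds E, L → {E, L, M}.
{E, L}⁺: EL→M adds M → {E, L, M}. Minimal: {L}⁺ = {L}; {E}⁺ = {E} — none reach the full schema.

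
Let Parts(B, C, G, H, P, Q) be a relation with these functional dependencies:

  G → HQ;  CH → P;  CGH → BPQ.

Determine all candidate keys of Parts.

{C, G}

Attributes C, G never appear on any right-hand side, so every candidate key must contain {C, G}.
{C, G}⁺ = {B, C, G, H, P, Q}, which is all of the schema, so {C, G} is the only candidate key.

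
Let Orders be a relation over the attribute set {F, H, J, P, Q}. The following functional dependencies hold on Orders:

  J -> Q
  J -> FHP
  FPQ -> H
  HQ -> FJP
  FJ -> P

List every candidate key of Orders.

J, HQ, FPQ

{J}⁺: J→Q adds Q; J→FHP adds F, H, P → {F, H, J, P, Q}.
{H, Q}⁺: HQ→FJP adds F, J, P → {F, H, J, P, Q}. Minimal: {Q}⁺ = {Q}; {H}⁺ = {H} — none reach the full schema.
{F, P, Q}⁺: FPQ→H adds H; HQ→FJP adds J → {F, H, J, P, Q}. Minimal: {P, Q}⁺ = {P, Q}; {F, Q}⁺ = {F, Q}; {F, P}⁺ = {F, P} — none reach the full schema.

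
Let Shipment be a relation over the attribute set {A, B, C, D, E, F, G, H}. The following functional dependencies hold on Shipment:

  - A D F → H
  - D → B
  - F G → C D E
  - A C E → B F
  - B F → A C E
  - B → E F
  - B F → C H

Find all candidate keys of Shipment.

Attribute G never appears on the right-hand side of any dependency, so G must belong to every candidate key.
{G}⁺ = {G}, which is not all of the schema, so we must add further attributes.
{B, G}⁺: B→EF adds E, F; BF→CH adds C, H; FG→CDE adds D; BF→ACE adds A → {A, B, C, D, E, F, G, H}.
{D, G}⁺: D→B adds B; B→EF adds E, F; BF→CH adds C, H; BF→ACE adds A → {A, B, C, D, E, F, G, H}.
{F, G}⁺: FG→CDE adds C, D, E; D→B adds B; BF→ACE adds A; BF→CH adds H → {A, B, C, D, E, F, G, H}.
{A, C, E, G}⁺: ACE→BF adds B, F; BF→CH adds H; FG→CDE adds D → {A, B, C, D, E, F, G, H}.

{B, G}, {D, G}, {F, G}, {A, C, E, G}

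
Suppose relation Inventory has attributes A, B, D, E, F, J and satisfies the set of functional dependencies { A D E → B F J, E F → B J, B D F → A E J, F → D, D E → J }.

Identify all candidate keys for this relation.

(B, F), (E, F), (A, D, E)

{B, F}⁺: F→D adds D; BDF→AEJ adds A, E, J → {A, B, D, E, F, J}. Minimal: {F}⁺ = {D, F}; {B}⁺ = {B} — none reach the full schema.
{E, F}⁺: EF→BJ adds B, J; F→D adds D; BDF→AEJ adds A → {A, B, D, E, F, J}. Minimal: {F}⁺ = {D, F}; {E}⁺ = {E} — none reach the full schema.
{A, D, E}⁺: ADE→BFJ adds B, F, J → {A, B, D, E, F, J}. Minimal: {D, E}⁺ = {D, E, J}; {A, E}⁺ = {A, E}; {A, D}⁺ = {A, D} — none reach the full schema.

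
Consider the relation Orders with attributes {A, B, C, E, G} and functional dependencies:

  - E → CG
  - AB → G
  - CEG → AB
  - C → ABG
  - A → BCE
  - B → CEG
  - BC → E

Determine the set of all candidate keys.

{A}⁺: A→BCE adds B, C, E; B→CEG adds G → {A, B, C, E, G}.
{B}⁺: B→CEG adds C, E, G; CEG→AB adds A → {A, B, C, E, G}.
{C}⁺: C→ABG adds A, B, G; A→BCE adds E → {A, B, C, E, G}.
{E}⁺: E→CG adds C, G; CEG→AB adds A, B → {A, B, C, E, G}.
Any other superkey contains one of these as a subset, so there are no further candidate keys.

A; B; C; E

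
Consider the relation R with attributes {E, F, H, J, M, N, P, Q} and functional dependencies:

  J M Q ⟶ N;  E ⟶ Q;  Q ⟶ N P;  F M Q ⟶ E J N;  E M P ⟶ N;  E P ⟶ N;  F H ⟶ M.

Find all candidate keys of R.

{E, F, H}, {F, H, Q}

Attributes F, H never appear on any right-hand side, so every candidate key must contain {F, H}.
{F, H}⁺ = {F, H, M}, which is not all of the schema, so we must add further attributes.
{E, F, H}⁺: E→Q adds Q; Q→NP adds N, P; FH→M adds M; FMQ→EJN adds J → {E, F, H, J, M, N, P, Q}. Minimal: {F, H}⁺ = {F, H, M}; {E, H}⁺ = {E, H, N, P, Q}; {E, F}⁺ = {E, F, N, P, Q} — none reach the full schema.
{F, H, Q}⁺: Q→NP adds N, P; FH→M adds M; FMQ→EJN adds E, J → {E, F, H, J, M, N, P, Q}. Minimal: {H, Q}⁺ = {H, N, P, Q}; {F, Q}⁺ = {F, N, P, Q}; {F, H}⁺ = {F, H, M} — none reach the full schema.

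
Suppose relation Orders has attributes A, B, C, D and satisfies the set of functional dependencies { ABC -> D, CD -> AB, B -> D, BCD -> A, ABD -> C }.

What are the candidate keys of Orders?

{A, B}⁺: B→D adds D; ABD→C adds C → {A, B, C, D}. Minimal: {B}⁺ = {B, D}; {A}⁺ = {A} — none reach the full schema.
{B, C}⁺: B→D adds D; BCD→A adds A → {A, B, C, D}. Minimal: {C}⁺ = {C}; {B}⁺ = {B, D} — none reach the full schema.
{C, D}⁺: CD→AB adds A, B → {A, B, C, D}. Minimal: {D}⁺ = {D}; {C}⁺ = {C} — none reach the full schema.

AB, BC, CD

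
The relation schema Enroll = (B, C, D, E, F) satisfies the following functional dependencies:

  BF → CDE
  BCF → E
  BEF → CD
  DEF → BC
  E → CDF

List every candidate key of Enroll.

{E}⁺: E→CDF adds C, D, F; DEF→BC adds B → {B, C, D, E, F}.
{B, F}⁺: BF→CDE adds C, D, E → {B, C, D, E, F}. Minimal: {F}⁺ = {F}; {B}⁺ = {B} — none reach the full schema.

{E}; {B, F}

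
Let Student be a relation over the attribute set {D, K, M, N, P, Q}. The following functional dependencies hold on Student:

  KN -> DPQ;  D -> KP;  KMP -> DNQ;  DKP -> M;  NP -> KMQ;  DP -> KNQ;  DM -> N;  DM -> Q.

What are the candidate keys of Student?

{D}; {K, N}; {N, P}; {K, M, P}

{D}⁺: D→KP adds K, P; DKP→M adds M; DP→KNQ adds N, Q → {D, K, M, N, P, Q}.
{K, N}⁺: KN→DPQ adds D, P, Q; DKP→M adds M → {D, K, M, N, P, Q}.
{N, P}⁺: NP→KMQ adds K, M, Q; KN→DPQ adds D → {D, K, M, N, P, Q}.
{K, M, P}⁺: KMP→DNQ adds D, N, Q → {D, K, M, N, P, Q}.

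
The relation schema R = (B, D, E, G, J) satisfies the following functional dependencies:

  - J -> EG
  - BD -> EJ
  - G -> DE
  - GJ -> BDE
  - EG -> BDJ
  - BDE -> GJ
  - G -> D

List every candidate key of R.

{G}⁺: G→DE adds D, E; EG→BDJ adds B, J → {B, D, E, G, J}.
{J}⁺: J→EG adds E, G; G→DE adds D; GJ→BDE adds B → {B, D, E, G, J}.
{B, D}⁺: BD→EJ adds E, J; BDE→GJ adds G → {B, D, E, G, J}.

G, J, BD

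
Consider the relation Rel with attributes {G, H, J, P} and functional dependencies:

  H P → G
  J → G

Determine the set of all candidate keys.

{H, J, P}

Attributes H, J, P never appear on any right-hand side, so every candidate key must contain {H, J, P}.
{H, J, P}⁺ = {G, H, J, P}, which is all of the schema, so {H, J, P} is the only candidate key.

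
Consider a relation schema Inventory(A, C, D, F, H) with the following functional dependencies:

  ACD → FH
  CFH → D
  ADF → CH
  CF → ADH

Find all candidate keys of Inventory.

CF; ACD; ADF

{C, F}⁺: CF→ADH adds A, D, H → {A, C, D, F, H}.
{A, C, D}⁺: ACD→FH adds F, H → {A, C, D, F, H}.
{A, D, F}⁺: ADF→CH adds C, H → {A, C, D, F, H}.
Any other superkey contains one of these as a subset, so there are no further candidate keys.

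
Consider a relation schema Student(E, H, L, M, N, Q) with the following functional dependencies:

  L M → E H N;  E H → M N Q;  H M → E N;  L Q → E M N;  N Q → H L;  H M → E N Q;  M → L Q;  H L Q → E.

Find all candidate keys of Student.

{M}⁺: M→LQ adds L, Q; LM→EHN adds E, H, N → {E, H, L, M, N, Q}.
{E, H}⁺: EH→MNQ adds M, N, Q; NQ→HL adds L → {E, H, L, M, N, Q}. Minimal: {H}⁺ = {H}; {E}⁺ = {E} — none reach the full schema.
{L, Q}⁺: LQ→EMN adds E, M, N; NQ→HL adds H → {E, H, L, M, N, Q}. Minimal: {Q}⁺ = {Q}; {L}⁺ = {L} — none reach the full schema.
{N, Q}⁺: NQ→HL adds H, L; HLQ→E adds E; EH→MNQ adds M → {E, H, L, M, N, Q}. Minimal: {Q}⁺ = {Q}; {N}⁺ = {N} — none reach the full schema.

{M}; {E, H}; {L, Q}; {N, Q}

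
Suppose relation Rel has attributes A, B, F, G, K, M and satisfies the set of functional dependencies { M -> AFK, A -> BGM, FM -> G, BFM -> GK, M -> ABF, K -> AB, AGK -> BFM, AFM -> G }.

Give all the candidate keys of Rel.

{A}, {K}, {M}

{A}⁺: A→BGM adds B, G, M; M→ABF adds F; M→AFK adds K → {A, B, F, G, K, M}.
{K}⁺: K→AB adds A, B; A→BGM adds G, M; M→ABF adds F → {A, B, F, G, K, M}.
{M}⁺: M→AFK adds A, F, K; A→BGM adds B, G → {A, B, F, G, K, M}.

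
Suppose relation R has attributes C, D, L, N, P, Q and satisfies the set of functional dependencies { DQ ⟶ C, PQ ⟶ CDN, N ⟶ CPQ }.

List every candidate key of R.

Attribute L never appears on the right-hand side of any dependency, so L must belong to every candidate key.
{L}⁺ = {L}, which is not all of the schema, so we must add further attributes.
{L, N}⁺: N→CPQ adds C, P, Q; PQ→CDN adds D → {C, D, L, N, P, Q}. Minimal: {N}⁺ = {C, D, N, P, Q}; {L}⁺ = {L} — none reach the full schema.
{L, P, Q}⁺: PQ→CDN adds C, D, N → {C, D, L, N, P, Q}. Minimal: {P, Q}⁺ = {C, D, N, P, Q}; {L, Q}⁺ = {L, Q}; {L, P}⁺ = {L, P} — none reach the full schema.
Any other superkey contains one of these as a subset, so there are no further candidate keys.

{L, N}, {L, P, Q}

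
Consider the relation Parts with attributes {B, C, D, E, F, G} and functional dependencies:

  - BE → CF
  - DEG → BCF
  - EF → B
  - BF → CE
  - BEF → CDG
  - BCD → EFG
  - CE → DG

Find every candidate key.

{B, E}⁺: BE→CF adds C, F; BEF→CDG adds D, G → {B, C, D, E, F, G}. Minimal: {E}⁺ = {E}; {B}⁺ = {B} — none reach the full schema.
{B, F}⁺: BF→CE adds C, E; BEF→CDG adds D, G → {B, C, D, E, F, G}. Minimal: {F}⁺ = {F}; {B}⁺ = {B} — none reach the full schema.
{C, E}⁺: CE→DG adds D, G; DEG→BCF adds B, F → {B, C, D, E, F, G}. Minimal: {E}⁺ = {E}; {C}⁺ = {C} — none reach the full schema.
{E, F}⁺: EF→B adds B; BF→CE adds C; BEF→CDG adds D, G → {B, C, D, E, F, G}. Minimal: {F}⁺ = {F}; {E}⁺ = {E} — none reach the full schema.
{B, C, D}⁺: BCD→EFG adds E, F, G → {B, C, D, E, F, G}. Minimal: {C, D}⁺ = {C, D}; {B, D}⁺ = {B, D}; {B, C}⁺ = {B, C} — none reach the full schema.
{D, E, G}⁺: DEG→BCF adds B, C, F → {B, C, D, E, F, G}. Minimal: {E, G}⁺ = {E, G}; {D, G}⁺ = {D, G}; {D, E}⁺ = {D, E} — none reach the full schema.
Any other superkey contains one of these as a subset, so there are no further candidate keys.

{B, E}, {B, F}, {C, E}, {E, F}, {B, C, D}, {D, E, G}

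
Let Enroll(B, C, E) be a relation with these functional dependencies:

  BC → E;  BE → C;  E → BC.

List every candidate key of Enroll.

{E}⁺: E→BC adds B, C → {B, C, E}.
{B, C}⁺: BC→E adds E → {B, C, E}.

{E}; {B, C}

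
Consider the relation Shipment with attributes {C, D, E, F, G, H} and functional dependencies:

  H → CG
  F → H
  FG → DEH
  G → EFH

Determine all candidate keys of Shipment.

{F}⁺: F→H adds H; H→CG adds C, G; FG→DEH adds D, E → {C, D, E, F, G, H}.
{G}⁺: G→EFH adds E, F, H; H→CG adds C; FG→DEH adds D → {C, D, E, F, G, H}.
{H}⁺: H→CG adds C, G; G→EFH adds E, F; FG→DEH adds D → {C, D, E, F, G, H}.

F; G; H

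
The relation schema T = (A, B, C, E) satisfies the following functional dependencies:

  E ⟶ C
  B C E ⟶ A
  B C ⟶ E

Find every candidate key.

{B, C}⁺: BC→E adds E; BCE→A adds A → {A, B, C, E}. Minimal: {C}⁺ = {C}; {B}⁺ = {B} — none reach the full schema.
{B, E}⁺: E→C adds C; BCE→A adds A → {A, B, C, E}. Minimal: {E}⁺ = {C, E}; {B}⁺ = {B} — none reach the full schema.
Any other superkey contains one of these as a subset, so there are no further candidate keys.

{B, C}; {B, E}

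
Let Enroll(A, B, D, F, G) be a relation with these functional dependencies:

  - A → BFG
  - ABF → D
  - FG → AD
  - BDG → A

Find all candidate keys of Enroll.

A, FG, BDG

{A}⁺: A→BFG adds B, F, G; ABF→D adds D → {A, B, D, F, G}.
{F, G}⁺: FG→AD adds A, D; A→BFG adds B → {A, B, D, F, G}. Minimal: {G}⁺ = {G}; {F}⁺ = {F} — none reach the full schema.
{B, D, G}⁺: BDG→A adds A; A→BFG adds F → {A, B, D, F, G}. Minimal: {D, G}⁺ = {D, G}; {B, G}⁺ = {B, G}; {B, D}⁺ = {B, D} — none reach the full schema.
Any other superkey contains one of these as a subset, so there are no further candidate keys.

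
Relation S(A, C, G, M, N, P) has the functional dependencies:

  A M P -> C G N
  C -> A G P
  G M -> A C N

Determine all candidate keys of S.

(C, M), (G, M), (A, M, P)

Attribute M never appears on the right-hand side of any dependency, so M must belong to every candidate key.
{M}⁺ = {M}, which is not all of the schema, so we must add further attributes.
{C, M}⁺: C→AGP adds A, G, P; GM→ACN adds N → {A, C, G, M, N, P}.
{G, M}⁺: GM→ACN adds A, C, N; C→AGP adds P → {A, C, G, M, N, P}.
{A, M, P}⁺: AMP→CGN adds C, G, N → {A, C, G, M, N, P}.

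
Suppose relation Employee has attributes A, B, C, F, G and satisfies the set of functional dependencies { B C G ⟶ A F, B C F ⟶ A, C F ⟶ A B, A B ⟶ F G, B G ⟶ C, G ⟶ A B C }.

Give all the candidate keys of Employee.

(G), (A, B), (C, F)

{G}⁺: G→ABC adds A, B, C; BCG→AF adds F → {A, B, C, F, G}.
{A, B}⁺: AB→FG adds F, G; BG→C adds C → {A, B, C, F, G}. Minimal: {B}⁺ = {B}; {A}⁺ = {A} — none reach the full schema.
{C, F}⁺: CF→AB adds A, B; AB→FG adds G → {A, B, C, F, G}. Minimal: {F}⁺ = {F}; {C}⁺ = {C} — none reach the full schema.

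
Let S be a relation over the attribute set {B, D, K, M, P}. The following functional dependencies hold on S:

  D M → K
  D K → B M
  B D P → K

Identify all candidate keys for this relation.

Attributes D, P never appear on any right-hand side, so every candidate key must contain {D, P}.
{D, P}⁺ = {D, P}, which is not all of the schema, so we must add further attributes.
{B, D, P}⁺: BDP→K adds K; DK→BM adds M → {B, D, K, M, P}. Minimal: {D, P}⁺ = {D, P}; {B, P}⁺ = {B, P}; {B, D}⁺ = {B, D} — none reach the full schema.
{D, K, P}⁺: DK→BM adds B, M → {B, D, K, M, P}. Minimal: {K, P}⁺ = {K, P}; {D, P}⁺ = {D, P}; {D, K}⁺ = {B, D, K, M} — none reach the full schema.
{D, M, P}⁺: DM→K adds K; DK→BM adds B → {B, D, K, M, P}. Minimal: {M, P}⁺ = {M, P}; {D, P}⁺ = {D, P}; {D, M}⁺ = {B, D, K, M} — none reach the full schema.
Any other superkey contains one of these as a subset, so there are no further candidate keys.

{B, D, P}, {D, K, P}, {D, M, P}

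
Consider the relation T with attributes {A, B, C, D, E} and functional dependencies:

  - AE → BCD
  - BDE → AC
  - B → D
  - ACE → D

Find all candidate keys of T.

{A, E}; {B, E}

Attribute E never appears on the right-hand side of any dependency, so E must belong to every candidate key.
{E}⁺ = {E}, which is not all of the schema, so we must add further attributes.
{A, E}⁺: AE→BCD adds B, C, D → {A, B, C, D, E}. Minimal: {E}⁺ = {E}; {A}⁺ = {A} — none reach the full schema.
{B, E}⁺: B→D adds D; BDE→AC adds A, C → {A, B, C, D, E}. Minimal: {E}⁺ = {E}; {B}⁺ = {B, D} — none reach the full schema.
Any other superkey contains one of these as a subset, so there are no further candidate keys.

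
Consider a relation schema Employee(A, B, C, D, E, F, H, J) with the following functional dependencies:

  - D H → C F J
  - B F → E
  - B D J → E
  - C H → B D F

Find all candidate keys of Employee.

ACH; ADH

Attributes A, H never appear on any right-hand side, so every candidate key must contain {A, H}.
{A, H}⁺ = {A, H}, which is not all of the schema, so we must add further attributes.
{A, C, H}⁺: CH→BDF adds B, D, F; DH→CFJ adds J; BF→E adds E → {A, B, C, D, E, F, H, J}.
{A, D, H}⁺: DH→CFJ adds C, F, J; CH→BDF adds B; BF→E adds E → {A, B, C, D, E, F, H, J}.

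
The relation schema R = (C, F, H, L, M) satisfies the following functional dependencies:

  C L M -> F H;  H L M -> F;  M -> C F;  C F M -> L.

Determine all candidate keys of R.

{M}

Attribute M never appears on the right-hand side of any dependency, so M must belong to every candidate key.
{M}⁺ = {C, F, H, L, M}, which is all of the schema, so {M} is the only candidate key.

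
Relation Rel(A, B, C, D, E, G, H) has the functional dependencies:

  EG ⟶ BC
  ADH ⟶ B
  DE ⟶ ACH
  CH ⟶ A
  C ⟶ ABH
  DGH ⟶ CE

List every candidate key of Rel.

(C, D, G); (D, E, G); (D, G, H)

{C, D, G}⁺: C→ABH adds A, B, H; DGH→CE adds E → {A, B, C, D, E, G, H}.
{D, E, G}⁺: EG→BC adds B, C; DE→ACH adds A, H → {A, B, C, D, E, G, H}.
{D, G, H}⁺: DGH→CE adds C, E; EG→BC adds B; DE→ACH adds A → {A, B, C, D, E, G, H}.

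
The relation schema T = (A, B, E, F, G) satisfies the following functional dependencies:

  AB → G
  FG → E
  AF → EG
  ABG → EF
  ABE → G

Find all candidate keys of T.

AB

Attributes A, B never appear on any right-hand side, so every candidate key must contain {A, B}.
{A, B}⁺ = {A, B, E, F, G}, which is all of the schema, so {A, B} is the only candidate key.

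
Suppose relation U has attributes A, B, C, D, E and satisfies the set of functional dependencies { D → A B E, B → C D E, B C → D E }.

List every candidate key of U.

{B}⁺: B→CDE adds C, D, E; D→ABE adds A → {A, B, C, D, E}.
{D}⁺: D→ABE adds A, B, E; B→CDE adds C → {A, B, C, D, E}.
Any other superkey contains one of these as a subset, so there are no further candidate keys.

(B), (D)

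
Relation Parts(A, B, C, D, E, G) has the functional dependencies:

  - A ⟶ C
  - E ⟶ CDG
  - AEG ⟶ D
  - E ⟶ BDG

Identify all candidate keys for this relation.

Attributes A, E never appear on any right-hand side, so every candidate key must contain {A, E}.
{A, E}⁺ = {A, B, C, D, E, G}, which is all of the schema, so {A, E} is the only candidate key.

AE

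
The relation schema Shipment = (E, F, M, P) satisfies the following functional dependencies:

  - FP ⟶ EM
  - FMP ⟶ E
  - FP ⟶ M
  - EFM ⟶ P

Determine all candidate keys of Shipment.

FP, EFM

{F, P}⁺: FP→EM adds E, M → {E, F, M, P}.
{E, F, M}⁺: EFM→P adds P → {E, F, M, P}.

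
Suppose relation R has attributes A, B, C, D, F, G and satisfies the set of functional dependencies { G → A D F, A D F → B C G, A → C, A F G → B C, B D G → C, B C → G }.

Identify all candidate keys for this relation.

{G}, {A, B}, {B, C}, {A, D, F}

{G}⁺: G→ADF adds A, D, F; ADF→BCG adds B, C → {A, B, C, D, F, G}.
{A, B}⁺: A→C adds C; BC→G adds G; G→ADF adds D, F → {A, B, C, D, F, G}.
{B, C}⁺: BC→G adds G; G→ADF adds A, D, F → {A, B, C, D, F, G}.
{A, D, F}⁺: ADF→BCG adds B, C, G → {A, B, C, D, F, G}.
Any other superkey contains one of these as a subset, so there are no further candidate keys.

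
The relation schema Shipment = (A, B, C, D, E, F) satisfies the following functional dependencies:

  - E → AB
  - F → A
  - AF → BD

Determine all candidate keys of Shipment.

Attributes C, E, F never appear on any right-hand side, so every candidate key must contain {C, E, F}.
{C, E, F}⁺ = {A, B, C, D, E, F}, which is all of the schema, so {C, E, F} is the only candidate key.

(C, E, F)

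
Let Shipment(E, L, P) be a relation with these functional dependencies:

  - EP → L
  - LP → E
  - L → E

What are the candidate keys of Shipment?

EP, LP

Attribute P never appears on the right-hand side of any dependency, so P must belong to every candidate key.
{P}⁺ = {P}, which is not all of the schema, so we must add further attributes.
{E, P}⁺: EP→L adds L → {E, L, P}. Minimal: {P}⁺ = {P}; {E}⁺ = {E} — none reach the full schema.
{L, P}⁺: LP→E adds E → {E, L, P}. Minimal: {P}⁺ = {P}; {L}⁺ = {E, L} — none reach the full schema.
Any other superkey contains one of these as a subset, so there are no further candidate keys.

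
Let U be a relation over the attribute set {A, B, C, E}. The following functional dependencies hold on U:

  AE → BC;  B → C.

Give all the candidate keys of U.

AE

Attributes A, E never appear on any right-hand side, so every candidate key must contain {A, E}.
{A, E}⁺ = {A, B, C, E}, which is all of the schema, so {A, E} is the only candidate key.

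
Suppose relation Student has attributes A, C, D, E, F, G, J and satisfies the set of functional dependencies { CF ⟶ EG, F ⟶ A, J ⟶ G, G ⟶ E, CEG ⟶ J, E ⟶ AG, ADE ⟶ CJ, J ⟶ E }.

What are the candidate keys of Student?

{C, D, F}, {D, E, F}, {D, F, G}, {D, F, J}

Attributes D, F never appear on any right-hand side, so every candidate key must contain {D, F}.
{D, F}⁺ = {A, D, F}, which is not all of the schema, so we must add further attributes.
{C, D, F}⁺: CF→EG adds E, G; F→A adds A; CEG→J adds J → {A, C, D, E, F, G, J}. Minimal: {D, F}⁺ = {A, D, F}; {C, F}⁺ = {A, C, E, F, G, J}; {C, D}⁺ = {C, D} — none reach the full schema.
{D, E, F}⁺: F→A adds A; E→AG adds G; ADE→CJ adds C, J → {A, C, D, E, F, G, J}. Minimal: {E, F}⁺ = {A, E, F, G}; {D, F}⁺ = {A, D, F}; {D, E}⁺ = {A, C, D, E, G, J} — none reach the full schema.
{D, F, G}⁺: F→A adds A; G→E adds E; ADE→CJ adds C, J → {A, C, D, E, F, G, J}. Minimal: {F, G}⁺ = {A, E, F, G}; {D, G}⁺ = {A, C, D, E, G, J}; {D, F}⁺ = {A, D, F} — none reach the full schema.
{D, F, J}⁺: F→A adds A; J→G adds G; G→E adds E; ADE→CJ adds C → {A, C, D, E, F, G, J}. Minimal: {F, J}⁺ = {A, E, F, G, J}; {D, J}⁺ = {A, C, D, E, G, J}; {D, F}⁺ = {A, D, F} — none reach the full schema.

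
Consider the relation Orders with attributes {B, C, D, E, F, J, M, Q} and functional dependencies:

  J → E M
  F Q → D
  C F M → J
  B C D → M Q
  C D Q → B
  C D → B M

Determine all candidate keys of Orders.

Attributes C, F never appear on any right-hand side, so every candidate key must contain {C, F}.
{C, F}⁺ = {C, F}, which is not all of the schema, so we must add further attributes.
{C, D, F}⁺: CD→BM adds B, M; CFM→J adds J; BCD→MQ adds Q; J→EM adds E → {B, C, D, E, F, J, M, Q}.
{C, F, Q}⁺: FQ→D adds D; CDQ→B adds B; CD→BM adds M; CFM→J adds J; J→EM adds E → {B, C, D, E, F, J, M, Q}.
Any other superkey contains one of these as a subset, so there are no further candidate keys.

CDF, CFQ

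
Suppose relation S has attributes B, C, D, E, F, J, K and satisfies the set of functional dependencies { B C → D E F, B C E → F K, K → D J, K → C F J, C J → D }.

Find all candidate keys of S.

{B, C}⁺: BC→DEF adds D, E, F; BCE→FK adds K; K→DJ adds J → {B, C, D, E, F, J, K}.
{B, K}⁺: K→DJ adds D, J; K→CFJ adds C, F; BC→DEF adds E → {B, C, D, E, F, J, K}.
Any other superkey contains one of these as a subset, so there are no further candidate keys.

BC; BK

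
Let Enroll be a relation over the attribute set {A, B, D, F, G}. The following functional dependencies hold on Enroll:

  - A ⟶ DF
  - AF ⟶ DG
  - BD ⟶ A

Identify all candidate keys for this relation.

{A, B}; {B, D}

Attribute B never appears on the right-hand side of any dependency, so B must belong to every candidate key.
{B}⁺ = {B}, which is not all of the schema, so we must add further attributes.
{A, B}⁺: A→DF adds D, F; AF→DG adds G → {A, B, D, F, G}. Minimal: {B}⁺ = {B}; {A}⁺ = {A, D, F, G} — none reach the full schema.
{B, D}⁺: BD→A adds A; A→DF adds F; AF→DG adds G → {A, B, D, F, G}. Minimal: {D}⁺ = {D}; {B}⁺ = {B} — none reach the full schema.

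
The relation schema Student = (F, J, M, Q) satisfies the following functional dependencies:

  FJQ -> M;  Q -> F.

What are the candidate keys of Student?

{J, Q}⁺: Q→F adds F; FJQ→M adds M → {F, J, M, Q}. Minimal: {Q}⁺ = {F, Q}; {J}⁺ = {J} — none reach the full schema.
No other minimal superkey exists.

JQ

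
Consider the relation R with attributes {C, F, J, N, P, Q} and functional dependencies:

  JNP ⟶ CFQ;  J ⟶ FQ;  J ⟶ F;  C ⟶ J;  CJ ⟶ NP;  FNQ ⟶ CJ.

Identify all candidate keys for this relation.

{C}⁺: C→J adds J; CJ→NP adds N, P; JNP→CFQ adds F, Q → {C, F, J, N, P, Q}.
{J, N}⁺: J→FQ adds F, Q; FNQ→CJ adds C; CJ→NP adds P → {C, F, J, N, P, Q}.
{F, N, Q}⁺: FNQ→CJ adds C, J; CJ→NP adds P → {C, F, J, N, P, Q}.
Any other superkey contains one of these as a subset, so there are no further candidate keys.

C; JN; FNQ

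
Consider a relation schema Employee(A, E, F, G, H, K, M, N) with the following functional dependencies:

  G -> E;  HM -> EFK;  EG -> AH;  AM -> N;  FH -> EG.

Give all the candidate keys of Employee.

{G, M}⁺: G→E adds E; EG→AH adds A, H; AM→N adds N; HM→EFK adds F, K → {A, E, F, G, H, K, M, N}. Minimal: {M}⁺ = {M}; {G}⁺ = {A, E, G, H} — none reach the full schema.
{H, M}⁺: HM→EFK adds E, F, K; FH→EG adds G; EG→AH adds A; AM→N adds N → {A, E, F, G, H, K, M, N}. Minimal: {M}⁺ = {M}; {H}⁺ = {H} — none reach the full schema.
Any other superkey contains one of these as a subset, so there are no further candidate keys.

{G, M}, {H, M}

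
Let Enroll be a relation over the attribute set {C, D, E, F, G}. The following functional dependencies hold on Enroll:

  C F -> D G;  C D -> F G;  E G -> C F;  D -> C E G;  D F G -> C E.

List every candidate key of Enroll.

{D}⁺: D→CEG adds C, E, G; CD→FG adds F → {C, D, E, F, G}.
{C, F}⁺: CF→DG adds D, G; D→CEG adds E → {C, D, E, F, G}. Minimal: {F}⁺ = {F}; {C}⁺ = {C} — none reach the full schema.
{E, G}⁺: EG→CF adds C, F; CF→DG adds D → {C, D, E, F, G}. Minimal: {G}⁺ = {G}; {E}⁺ = {E} — none reach the full schema.
Any other superkey contains one of these as a subset, so there are no further candidate keys.

{D}, {C, F}, {E, G}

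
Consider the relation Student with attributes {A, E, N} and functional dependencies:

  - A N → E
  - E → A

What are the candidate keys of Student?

Attribute N never appears on the right-hand side of any dependency, so N must belong to every candidate key.
{N}⁺ = {N}, which is not all of the schema, so we must add further attributes.
{A, N}⁺: AN→E adds E → {A, E, N}. Minimal: {N}⁺ = {N}; {A}⁺ = {A} — none reach the full schema.
{E, N}⁺: E→A adds A → {A, E, N}. Minimal: {N}⁺ = {N}; {E}⁺ = {A, E} — none reach the full schema.

{A, N}; {E, N}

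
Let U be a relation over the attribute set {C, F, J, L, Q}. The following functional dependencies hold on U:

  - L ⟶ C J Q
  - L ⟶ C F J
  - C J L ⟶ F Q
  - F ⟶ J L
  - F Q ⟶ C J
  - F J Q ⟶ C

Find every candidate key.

(F); (L)

{F}⁺: F→JL adds J, L; L→CJQ adds C, Q → {C, F, J, L, Q}.
{L}⁺: L→CJQ adds C, J, Q; L→CFJ adds F → {C, F, J, L, Q}.
Any other superkey contains one of these as a subset, so there are no further candidate keys.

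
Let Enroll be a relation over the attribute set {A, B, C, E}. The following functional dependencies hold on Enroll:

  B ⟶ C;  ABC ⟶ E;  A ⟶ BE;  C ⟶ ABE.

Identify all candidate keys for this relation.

A, B, C

{A}⁺: A→BE adds B, E; B→C adds C → {A, B, C, E}.
{B}⁺: B→C adds C; C→ABE adds A, E → {A, B, C, E}.
{C}⁺: C→ABE adds A, B, E → {A, B, C, E}.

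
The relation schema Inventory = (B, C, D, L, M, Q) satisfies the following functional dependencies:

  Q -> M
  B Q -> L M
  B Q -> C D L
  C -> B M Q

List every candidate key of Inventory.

C; BQ

{C}⁺: C→BMQ adds B, M, Q; BQ→LM adds L; BQ→CDL adds D → {B, C, D, L, M, Q}.
{B, Q}⁺: Q→M adds M; BQ→LM adds L; BQ→CDL adds C, D → {B, C, D, L, M, Q}. Minimal: {Q}⁺ = {M, Q}; {B}⁺ = {B} — none reach the full schema.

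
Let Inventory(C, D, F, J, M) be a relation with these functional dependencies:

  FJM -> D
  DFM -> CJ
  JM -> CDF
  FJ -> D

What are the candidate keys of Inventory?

Attribute M never appears on the right-hand side of any dependency, so M must belong to every candidate key.
{M}⁺ = {M}, which is not all of the schema, so we must add further attributes.
{J, M}⁺: JM→CDF adds C, D, F → {C, D, F, J, M}.
{D, F, M}⁺: DFM→CJ adds C, J → {C, D, F, J, M}.
Any other superkey contains one of these as a subset, so there are no further candidate keys.

(J, M), (D, F, M)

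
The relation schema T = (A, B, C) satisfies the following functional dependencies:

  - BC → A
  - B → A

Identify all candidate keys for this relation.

BC

Attributes B, C never appear on any right-hand side, so every candidate key must contain {B, C}.
{B, C}⁺ = {A, B, C}, which is all of the schema, so {B, C} is the only candidate key.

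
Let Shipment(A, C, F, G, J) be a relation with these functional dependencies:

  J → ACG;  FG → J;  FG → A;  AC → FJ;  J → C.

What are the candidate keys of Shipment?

J, AC, FG

{J}⁺: J→ACG adds A, C, G; AC→FJ adds F → {A, C, F, G, J}.
{A, C}⁺: AC→FJ adds F, J; J→ACG adds G → {A, C, F, G, J}.
{F, G}⁺: FG→J adds J; FG→A adds A; J→C adds C → {A, C, F, G, J}.
Any other superkey contains one of these as a subset, so there are no further candidate keys.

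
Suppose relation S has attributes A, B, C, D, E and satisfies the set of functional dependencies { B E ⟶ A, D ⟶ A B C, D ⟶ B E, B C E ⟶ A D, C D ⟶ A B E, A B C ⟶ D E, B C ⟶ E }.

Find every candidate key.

{D}, {B, C}

{D}⁺: D→ABC adds A, B, C; D→BE adds E → {A, B, C, D, E}.
{B, C}⁺: BC→E adds E; BE→A adds A; BCE→AD adds D → {A, B, C, D, E}.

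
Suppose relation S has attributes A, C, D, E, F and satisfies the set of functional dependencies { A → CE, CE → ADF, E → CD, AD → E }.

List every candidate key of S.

{A}⁺: A→CE adds C, E; CE→ADF adds D, F → {A, C, D, E, F}.
{E}⁺: E→CD adds C, D; CE→ADF adds A, F → {A, C, D, E, F}.

(A), (E)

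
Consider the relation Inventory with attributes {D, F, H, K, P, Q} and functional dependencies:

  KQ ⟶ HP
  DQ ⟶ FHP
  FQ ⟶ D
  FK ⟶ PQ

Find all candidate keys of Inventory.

{F, K}, {D, K, Q}

Attribute K never appears on the right-hand side of any dependency, so K must belong to every candidate key.
{K}⁺ = {K}, which is not all of the schema, so we must add further attributes.
{F, K}⁺: FK→PQ adds P, Q; KQ→HP adds H; FQ→D adds D → {D, F, H, K, P, Q}.
{D, K, Q}⁺: KQ→HP adds H, P; DQ→FHP adds F → {D, F, H, K, P, Q}.
Any other superkey contains one of these as a subset, so there are no further candidate keys.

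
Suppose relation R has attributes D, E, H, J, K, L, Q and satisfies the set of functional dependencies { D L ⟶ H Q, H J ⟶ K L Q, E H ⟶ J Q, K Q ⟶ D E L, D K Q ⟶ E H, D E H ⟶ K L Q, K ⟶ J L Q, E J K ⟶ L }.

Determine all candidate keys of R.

(K); (E, H); (H, J); (D, E, L); (D, J, L)

{K}⁺: K→JLQ adds J, L, Q; KQ→DEL adds D, E; DKQ→EH adds H → {D, E, H, J, K, L, Q}.
{E, H}⁺: EH→JQ adds J, Q; HJ→KLQ adds K, L; KQ→DEL adds D → {D, E, H, J, K, L, Q}. Minimal: {H}⁺ = {H}; {E}⁺ = {E} — none reach the full schema.
{H, J}⁺: HJ→KLQ adds K, L, Q; KQ→DEL adds D, E → {D, E, H, J, K, L, Q}. Minimal: {J}⁺ = {J}; {H}⁺ = {H} — none reach the full schema.
{D, E, L}⁺: DL→HQ adds H, Q; EH→JQ adds J; DEH→KLQ adds K → {D, E, H, J, K, L, Q}. Minimal: {E, L}⁺ = {E, L}; {D, L}⁺ = {D, H, L, Q}; {D, E}⁺ = {D, E} — none reach the full schema.
{D, J, L}⁺: DL→HQ adds H, Q; HJ→KLQ adds K; KQ→DEL adds E → {D, E, H, J, K, L, Q}. Minimal: {J, L}⁺ = {J, L}; {D, L}⁺ = {D, H, L, Q}; {D, J}⁺ = {D, J} — none reach the full schema.
Any other superkey contains one of these as a subset, so there are no further candidate keys.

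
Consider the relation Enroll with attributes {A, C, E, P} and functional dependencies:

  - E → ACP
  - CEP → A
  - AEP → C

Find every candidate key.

{E}

Attribute E never appears on the right-hand side of any dependency, so E must belong to every candidate key.
{E}⁺ = {A, C, E, P}, which is all of the schema, so {E} is the only candidate key.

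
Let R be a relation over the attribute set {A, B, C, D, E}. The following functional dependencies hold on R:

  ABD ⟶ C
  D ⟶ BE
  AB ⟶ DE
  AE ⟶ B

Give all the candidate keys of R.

{A, B}; {A, D}; {A, E}

Attribute A never appears on the right-hand side of any dependency, so A must belong to every candidate key.
{A}⁺ = {A}, which is not all of the schema, so we must add further attributes.
{A, B}⁺: AB→DE adds D, E; ABD→C adds C → {A, B, C, D, E}.
{A, D}⁺: D→BE adds B, E; ABD→C adds C → {A, B, C, D, E}.
{A, E}⁺: AE→B adds B; AB→DE adds D; ABD→C adds C → {A, B, C, D, E}.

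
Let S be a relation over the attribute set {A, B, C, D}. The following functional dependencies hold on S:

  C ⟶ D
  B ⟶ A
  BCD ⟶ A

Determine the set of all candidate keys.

BC

Attributes B, C never appear on any right-hand side, so every candidate key must contain {B, C}.
{B, C}⁺ = {A, B, C, D}, which is all of the schema, so {B, C} is the only candidate key.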